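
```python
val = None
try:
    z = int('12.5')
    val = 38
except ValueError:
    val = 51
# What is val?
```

Step-by-step execution trace:
1. `z = int('12.5')` raises ValueError.
2. `val = 38` is not reached.
3. `except ValueError` matches → val = 51.
Result: 51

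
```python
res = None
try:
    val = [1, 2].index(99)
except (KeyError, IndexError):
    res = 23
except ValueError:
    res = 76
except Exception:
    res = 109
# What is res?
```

Step-by-step execution trace:
1. `val = [1, 2].index(99)` raises ValueError.
2. `except (KeyError, IndexError)` does not match ValueError; skipped.
3. `except ValueError` matches (exact type match) → res = 76.
4. `except Exception` is not reached.
Result: 76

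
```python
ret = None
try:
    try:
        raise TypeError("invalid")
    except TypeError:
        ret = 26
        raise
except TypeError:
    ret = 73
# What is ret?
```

Step-by-step execution trace:
1. Inner try: `raise TypeError("invalid")` raises TypeError.
2. Inner `except TypeError` matches → ret = 26.
3. bare `raise` re-raises the same TypeError.
4. Outer `except TypeError` matches → ret = 73.
Result: 73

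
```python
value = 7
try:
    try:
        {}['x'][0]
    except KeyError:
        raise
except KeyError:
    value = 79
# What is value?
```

Step-by-step execution trace:
1. Inner try: `{}['x'][0]` raises KeyError.
2. Inner `except KeyError` matches; bare `raise` re-raises the same KeyError.
3. Outer `except KeyError` matches → value = 79.
Result: 79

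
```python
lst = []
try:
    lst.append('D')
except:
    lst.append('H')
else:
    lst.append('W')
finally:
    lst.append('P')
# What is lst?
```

Step-by-step execution trace:
1. try: `lst.append('D')` → lst = ['D']. No exception raised.
2. `except` is skipped.
3. `else` runs: `lst.append('W')` → lst = ['D', 'W'].
4. `finally` always runs: `lst.append('P')` → lst = ['D', 'W', 'P'].
Result: ['D', 'W', 'P']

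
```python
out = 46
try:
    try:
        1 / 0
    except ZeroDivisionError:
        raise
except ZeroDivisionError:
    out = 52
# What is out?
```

Step-by-step execution trace:
1. Inner try: `1 / 0` raises ZeroDivisionError.
2. Inner `except ZeroDivisionError` matches; bare `raise` re-raises the same ZeroDivisionError.
3. Outer `except ZeroDivisionError` matches → out = 52.
Result: 52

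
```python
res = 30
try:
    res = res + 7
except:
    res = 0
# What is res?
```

Step-by-step execution trace:
1. res starts at 30.
2. try: `res = res + 7` → res = 37. No exception raised.
3. `except` is skipped.
Result: 37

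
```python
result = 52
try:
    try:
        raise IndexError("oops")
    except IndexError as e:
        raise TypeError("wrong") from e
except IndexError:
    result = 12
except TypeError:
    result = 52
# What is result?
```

Step-by-step execution trace:
1. Inner try raises IndexError; inner `except IndexError as e` catches it.
2. `raise TypeError(...) from e` raises TypeError (IndexError is attached as __cause__, but only TypeError is active).
3. Outer `except IndexError` does not match TypeError; skipped.
4. Outer `except TypeError` matches → result = 52.
Result: 52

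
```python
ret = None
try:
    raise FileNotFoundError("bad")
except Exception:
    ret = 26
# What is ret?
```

Step-by-step execution trace:
1. `raise FileNotFoundError(...)` raises FileNotFoundError.
2. `except Exception` matches (FileNotFoundError is a subclass of Exception) → ret = 26.
Result: 26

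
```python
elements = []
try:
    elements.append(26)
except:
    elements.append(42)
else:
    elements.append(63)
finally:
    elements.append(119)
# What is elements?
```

Step-by-step execution trace:
1. try: `elements.append(26)` → elements = [26]. No exception raised.
2. `except` is skipped.
3. `else` runs: `elements.append(63)` → elements = [26, 63].
4. `finally` always runs: `elements.append(119)` → elements = [26, 63, 119].
Result: [26, 63, 119]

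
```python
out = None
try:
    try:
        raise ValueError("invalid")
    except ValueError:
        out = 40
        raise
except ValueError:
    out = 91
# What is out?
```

Step-by-step execution trace:
1. Inner try: `raise ValueError("invalid")` raises ValueError.
2. Inner `except ValueError` matches → out = 40.
3. bare `raise` re-raises the same ValueError.
4. Outer `except ValueError` matches → out = 91.
Result: 91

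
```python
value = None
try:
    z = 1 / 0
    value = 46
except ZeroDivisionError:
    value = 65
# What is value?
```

Step-by-step execution trace:
1. `z = 1 / 0` raises ZeroDivisionError.
2. `value = 46` is not reached.
3. `except ZeroDivisionError` matches → value = 65.
Result: 65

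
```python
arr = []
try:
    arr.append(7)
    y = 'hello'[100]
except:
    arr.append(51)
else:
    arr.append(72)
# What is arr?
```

Step-by-step execution trace:
1. try: `arr.append(7)` → arr = [7].
2. `y = 'hello'[100]` raises IndexError.
3. bare `except` matches → `arr.append(51)` → arr = [7, 51].
4. `else` is skipped (an exception was raised).
Result: [7, 51]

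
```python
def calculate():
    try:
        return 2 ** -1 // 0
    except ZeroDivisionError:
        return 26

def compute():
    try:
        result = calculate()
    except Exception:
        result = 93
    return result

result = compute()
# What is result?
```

Step-by-step execution trace:
1. `compute()` calls `calculate()`.
2. In calculate: `2 ** -1 // 0` raises ZeroDivisionError; `except ZeroDivisionError` catches it → returns 26.
3. In compute: `result = calculate()` → result = 26. No exception reaches compute.
4. `except Exception` is skipped; compute returns 26.
5. result = 26.
Result: 26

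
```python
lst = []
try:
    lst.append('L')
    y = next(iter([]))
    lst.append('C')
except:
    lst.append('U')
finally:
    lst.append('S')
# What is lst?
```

Step-by-step execution trace:
1. try: `lst.append('L')` → lst = ['L'].
2. `y = next(iter([]))` raises StopIteration; `lst.append('C')` is not reached.
3. bare `except` matches → `lst.append('U')` → lst = ['L', 'U'].
4. finally always runs: `lst.append('S')` → lst = ['L', 'U', 'S'].
Result: ['L', 'U', 'S']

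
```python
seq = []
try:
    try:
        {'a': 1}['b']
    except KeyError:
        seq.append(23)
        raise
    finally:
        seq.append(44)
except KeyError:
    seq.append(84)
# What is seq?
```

Step-by-step execution trace:
1. Inner try: `{'a': 1}['b']` raises KeyError.
2. Inner `except KeyError` matches → `seq.append(23)` → seq = [23].
3. bare `raise` re-raises KeyError.
4. Inner `finally` runs during unwinding: `seq.append(44)` → seq = [23, 44].
5. Outer `except KeyError` matches → `seq.append(84)` → seq = [23, 44, 84].
Result: [23, 44, 84]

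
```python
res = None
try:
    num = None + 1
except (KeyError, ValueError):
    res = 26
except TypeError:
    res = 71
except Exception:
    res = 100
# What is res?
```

Step-by-step execution trace:
1. `num = None + 1` raises TypeError.
2. `except (KeyError, ValueError)` does not match TypeError; skipped.
3. `except TypeError` matches (exact type match) → res = 71.
4. `except Exception` is not reached.
Result: 71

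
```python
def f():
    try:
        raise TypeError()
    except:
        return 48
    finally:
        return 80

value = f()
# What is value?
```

Step-by-step execution trace:
1. `f()` enters try: `raise TypeError()` raises TypeError.
2. bare `except` matches → `return 48` sets pending return value 48.
3. Before returning, `finally: return 80` runs and overrides the pending return.
4. f() returns 80 → value = 80.
Result: 80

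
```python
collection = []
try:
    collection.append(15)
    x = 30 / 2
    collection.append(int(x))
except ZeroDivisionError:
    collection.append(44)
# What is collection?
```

Step-by-step execution trace:
1. try: `collection.append(15)` → collection = [15].
2. `x = 30 / 2` → x = 15.0. No exception raised.
3. `collection.append(int(x))` → collection = [15, 15].
4. `except ZeroDivisionError` is skipped (no exception was raised).
Result: [15, 15]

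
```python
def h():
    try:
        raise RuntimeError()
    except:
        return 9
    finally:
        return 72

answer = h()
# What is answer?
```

Step-by-step execution trace:
1. `h()` enters try: `raise RuntimeError()` raises RuntimeError.
2. bare `except` matches → `return 9` sets pending return value 9.
3. Before returning, `finally: return 72` runs and overrides the pending return.
4. h() returns 72 → answer = 72.
Result: 72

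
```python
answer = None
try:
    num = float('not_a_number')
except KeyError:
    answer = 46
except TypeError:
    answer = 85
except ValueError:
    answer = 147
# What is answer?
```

Step-by-step execution trace:
1. `num = float('not_a_number')` raises ValueError.
2. `except KeyError` does not match ValueError; skipped.
3. `except TypeError` does not match ValueError; skipped.
4. `except ValueError` matches → answer = 147.
Result: 147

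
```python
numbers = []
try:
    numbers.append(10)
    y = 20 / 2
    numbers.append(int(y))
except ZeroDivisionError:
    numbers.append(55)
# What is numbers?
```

Step-by-step execution trace:
1. try: `numbers.append(10)` → numbers = [10].
2. `y = 20 / 2` → y = 10.0. No exception raised.
3. `numbers.append(int(y))` → numbers = [10, 10].
4. `except ZeroDivisionError` is skipped (no exception was raised).
Result: [10, 10]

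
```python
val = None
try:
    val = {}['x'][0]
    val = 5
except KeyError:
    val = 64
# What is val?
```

Step-by-step execution trace:
1. `val = {}['x'][0]` raises KeyError.
2. `val = 5` is not reached.
3. `except KeyError` matches → val = 64.
Result: 64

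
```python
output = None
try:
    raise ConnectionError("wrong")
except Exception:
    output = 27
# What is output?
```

Step-by-step execution trace:
1. `raise ConnectionError(...)` raises ConnectionError.
2. `except Exception` matches (ConnectionError is a subclass of Exception) → output = 27.
Result: 27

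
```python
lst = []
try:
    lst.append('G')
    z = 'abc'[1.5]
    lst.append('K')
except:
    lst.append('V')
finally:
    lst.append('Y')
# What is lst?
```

Step-by-step execution trace:
1. try: `lst.append('G')` → lst = ['G'].
2. `z = 'abc'[1.5]` raises TypeError; `lst.append('K')` is not reached.
3. bare `except` matches → `lst.append('V')` → lst = ['G', 'V'].
4. finally always runs: `lst.append('Y')` → lst = ['G', 'V', 'Y'].
Result: ['G', 'V', 'Y']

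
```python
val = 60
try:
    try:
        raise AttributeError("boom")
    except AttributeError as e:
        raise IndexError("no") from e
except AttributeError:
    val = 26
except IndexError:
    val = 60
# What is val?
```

Step-by-step execution trace:
1. Inner try raises AttributeError; inner `except AttributeError as e` catches it.
2. `raise IndexError(...) from e` raises IndexError (AttributeError is attached as __cause__, but only IndexError is active).
3. Outer `except AttributeError` does not match IndexError; skipped.
4. Outer `except IndexError` matches → val = 60.
Result: 60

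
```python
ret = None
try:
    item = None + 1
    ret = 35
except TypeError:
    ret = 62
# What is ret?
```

Step-by-step execution trace:
1. `item = None + 1` raises TypeError.
2. `ret = 35` is not reached.
3. `except TypeError` matches → ret = 62.
Result: 62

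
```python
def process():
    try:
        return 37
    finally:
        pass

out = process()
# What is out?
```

Step-by-step execution trace:
1. `process()` enters try: `return 37` sets pending return value 37.
2. Before returning, `finally: pass` runs (no effect).
3. process() returns 37 → out = 37.
Result: 37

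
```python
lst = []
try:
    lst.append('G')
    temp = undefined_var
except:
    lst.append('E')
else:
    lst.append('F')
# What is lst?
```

Step-by-step execution trace:
1. try: `lst.append('G')` → lst = ['G'].
2. `temp = undefined_var` raises NameError.
3. bare `except` matches → `lst.append('E')` → lst = ['G', 'E'].
4. `else` is skipped (an exception was raised).
Result: ['G', 'E']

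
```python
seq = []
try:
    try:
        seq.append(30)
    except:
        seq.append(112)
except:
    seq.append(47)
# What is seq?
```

Step-by-step execution trace:
1. Inner try: `seq.append(30)` → seq = [30]. No exception raised.
2. Inner `except` is skipped.
3. Inner try completes normally; outer `except` is skipped.
Result: [30]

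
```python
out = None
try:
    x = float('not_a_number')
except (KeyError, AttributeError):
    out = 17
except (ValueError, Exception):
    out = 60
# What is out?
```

Step-by-step execution trace:
1. `x = float('not_a_number')` raises ValueError.
2. `except (KeyError, AttributeError)` does not match ValueError; skipped.
3. `except (ValueError, Exception)` matches (ValueError is in the tuple) → out = 60.
Result: 60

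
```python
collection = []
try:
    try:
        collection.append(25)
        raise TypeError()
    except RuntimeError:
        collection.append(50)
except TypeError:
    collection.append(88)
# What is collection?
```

Step-by-step execution trace:
1. Inner try: `collection.append(25)` → collection = [25].
2. `raise TypeError()` raises TypeError.
3. Inner `except RuntimeError` does not match TypeError; exception propagates to outer try.
4. Outer `except TypeError` matches → `collection.append(88)` → collection = [25, 88].
Result: [25, 88]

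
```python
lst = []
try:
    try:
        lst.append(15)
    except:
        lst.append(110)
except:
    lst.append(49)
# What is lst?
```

Step-by-step execution trace:
1. Inner try: `lst.append(15)` → lst = [15]. No exception raised.
2. Inner `except` is skipped.
3. Inner try completes normally; outer `except` is skipped.
Result: [15]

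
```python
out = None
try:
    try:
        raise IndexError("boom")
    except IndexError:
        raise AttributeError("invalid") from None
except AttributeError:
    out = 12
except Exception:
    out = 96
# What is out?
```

Step-by-step execution trace:
1. Inner try raises IndexError; inner `except IndexError` catches it.
2. `raise AttributeError(...) from None` raises AttributeError (from None suppresses __context__, but the active exception is still AttributeError).
3. Outer `except AttributeError` matches → out = 12.
4. `except Exception` is not reached.
Result: 12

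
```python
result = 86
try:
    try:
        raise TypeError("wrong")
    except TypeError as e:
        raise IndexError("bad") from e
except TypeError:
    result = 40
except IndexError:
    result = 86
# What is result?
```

Step-by-step execution trace:
1. Inner try raises TypeError; inner `except TypeError as e` catches it.
2. `raise IndexError(...) from e` raises IndexError (TypeError is attached as __cause__, but only IndexError is active).
3. Outer `except TypeError` does not match IndexError; skipped.
4. Outer `except IndexError` matches → result = 86.
Result: 86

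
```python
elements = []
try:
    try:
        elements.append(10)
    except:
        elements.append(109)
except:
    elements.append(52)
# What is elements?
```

Step-by-step execution trace:
1. Inner try: `elements.append(10)` → elements = [10]. No exception raised.
2. Inner `except` is skipped.
3. Inner try completes normally; outer `except` is skipped.
Result: [10]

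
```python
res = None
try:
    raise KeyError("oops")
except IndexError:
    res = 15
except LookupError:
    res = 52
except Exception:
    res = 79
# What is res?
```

Step-by-step execution trace:
1. `raise KeyError(...)` raises KeyError.
2. `except IndexError` does not match (KeyError is not a subclass of IndexError); skipped.
3. `except LookupError` matches (KeyError is a subclass of LookupError) → res = 52.
4. `except Exception` is not reached.
Result: 52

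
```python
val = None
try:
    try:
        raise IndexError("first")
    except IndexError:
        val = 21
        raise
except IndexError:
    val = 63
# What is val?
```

Step-by-step execution trace:
1. Inner try: `raise IndexError("first")` raises IndexError.
2. Inner `except IndexError` matches → val = 21.
3. bare `raise` re-raises the same IndexError.
4. Outer `except IndexError` matches → val = 63.
Result: 63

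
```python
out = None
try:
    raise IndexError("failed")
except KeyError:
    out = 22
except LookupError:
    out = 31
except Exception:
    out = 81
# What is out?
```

Step-by-step execution trace:
1. `raise IndexError(...)` raises IndexError.
2. `except KeyError` does not match (IndexError is not a subclass of KeyError); skipped.
3. `except LookupError` matches (IndexError is a subclass of LookupError) → out = 31.
4. `except Exception` is not reached.
Result: 31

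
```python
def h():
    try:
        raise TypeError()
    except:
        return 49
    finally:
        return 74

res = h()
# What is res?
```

Step-by-step execution trace:
1. `h()` enters try: `raise TypeError()` raises TypeError.
2. bare `except` matches → `return 49` sets pending return value 49.
3. Before returning, `finally: return 74` runs and overrides the pending return.
4. h() returns 74 → res = 74.
Result: 74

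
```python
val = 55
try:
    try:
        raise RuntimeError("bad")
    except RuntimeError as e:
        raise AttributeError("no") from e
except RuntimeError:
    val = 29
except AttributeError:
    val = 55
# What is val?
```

Step-by-step execution trace:
1. Inner try raises RuntimeError; inner `except RuntimeError as e` catches it.
2. `raise AttributeError(...) from e` raises AttributeError (RuntimeError is attached as __cause__, but only AttributeError is active).
3. Outer `except RuntimeError` does not match AttributeError; skipped.
4. Outer `except AttributeError` matches → val = 55.
Result: 55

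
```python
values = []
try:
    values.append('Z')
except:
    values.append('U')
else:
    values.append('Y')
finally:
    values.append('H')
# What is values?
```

Step-by-step execution trace:
1. try: `values.append('Z')` → values = ['Z']. No exception raised.
2. `except` is skipped.
3. `else` runs: `values.append('Y')` → values = ['Z', 'Y'].
4. `finally` always runs: `values.append('H')` → values = ['Z', 'Y', 'H'].
Result: ['Z', 'Y', 'H']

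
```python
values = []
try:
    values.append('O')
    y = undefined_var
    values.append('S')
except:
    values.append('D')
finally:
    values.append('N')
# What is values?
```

Step-by-step execution trace:
1. try: `values.append('O')` → values = ['O'].
2. `y = undefined_var` raises NameError; `values.append('S')` is not reached.
3. bare `except` matches → `values.append('D')` → values = ['O', 'D'].
4. finally always runs: `values.append('N')` → values = ['O', 'D', 'N'].
Result: ['O', 'D', 'N']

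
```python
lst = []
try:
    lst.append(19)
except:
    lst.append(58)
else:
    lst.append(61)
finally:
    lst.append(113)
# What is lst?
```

Step-by-step execution trace:
1. try: `lst.append(19)` → lst = [19]. No exception raised.
2. `except` is skipped.
3. `else` runs: `lst.append(61)` → lst = [19, 61].
4. `finally` always runs: `lst.append(113)` → lst = [19, 61, 113].
Result: [19, 61, 113]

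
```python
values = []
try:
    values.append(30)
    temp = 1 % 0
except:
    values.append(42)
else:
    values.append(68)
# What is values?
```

Step-by-step execution trace:
1. try: `values.append(30)` → values = [30].
2. `temp = 1 % 0` raises ZeroDivisionError.
3. bare `except` matches → `values.append(42)` → values = [30, 42].
4. `else` is skipped (an exception was raised).
Result: [30, 42]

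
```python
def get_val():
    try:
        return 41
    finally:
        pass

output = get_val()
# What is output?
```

Step-by-step execution trace:
1. `get_val()` enters try: `return 41` sets pending return value 41.
2. Before returning, `finally: pass` runs (no effect).
3. get_val() returns 41 → output = 41.
Result: 41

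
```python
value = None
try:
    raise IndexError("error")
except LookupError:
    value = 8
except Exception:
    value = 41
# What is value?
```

Step-by-step execution trace:
1. `raise IndexError(...)` raises IndexError.
2. `except LookupError` matches (IndexError is a subclass of LookupError) → value = 8.
3. `except Exception` is not reached.
Result: 8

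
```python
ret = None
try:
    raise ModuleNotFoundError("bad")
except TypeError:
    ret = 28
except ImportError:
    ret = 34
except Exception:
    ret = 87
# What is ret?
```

Step-by-step execution trace:
1. `raise ModuleNotFoundError(...)` raises ModuleNotFoundError.
2. `except TypeError` does not match (ModuleNotFoundError is not a subclass of TypeError); skipped.
3. `except ImportError` matches (ModuleNotFoundError is a subclass of ImportError) → ret = 34.
4. `except Exception` is not reached.
Result: 34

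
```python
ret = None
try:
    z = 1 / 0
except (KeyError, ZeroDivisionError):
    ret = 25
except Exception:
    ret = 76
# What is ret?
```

Step-by-step execution trace:
1. `z = 1 / 0` raises ZeroDivisionError.
2. `except (KeyError, ZeroDivisionError)` matches (ZeroDivisionError is in the tuple) → ret = 25.
3. `except Exception` is not reached.
Result: 25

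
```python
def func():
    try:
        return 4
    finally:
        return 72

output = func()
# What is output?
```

Step-by-step execution trace:
1. `func()` enters try: `return 4` sets pending return value 4.
2. Before returning, `finally: return 72` runs and overrides the pending return.
3. func() returns 72 → output = 72.
Result: 72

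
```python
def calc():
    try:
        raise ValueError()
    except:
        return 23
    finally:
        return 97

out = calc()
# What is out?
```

Step-by-step execution trace:
1. `calc()` enters try: `raise ValueError()` raises ValueError.
2. bare `except` matches → `return 23` sets pending return value 23.
3. Before returning, `finally: return 97` runs and overrides the pending return.
4. calc() returns 97 → out = 97.
Result: 97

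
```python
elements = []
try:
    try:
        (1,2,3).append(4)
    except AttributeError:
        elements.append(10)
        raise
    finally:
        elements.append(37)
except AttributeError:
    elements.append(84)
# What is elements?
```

Step-by-step execution trace:
1. Inner try: `(1,2,3).append(4)` raises AttributeError.
2. Inner `except AttributeError` matches → `elements.append(10)` → elements = [10].
3. bare `raise` re-raises AttributeError.
4. Inner `finally` runs during unwinding: `elements.append(37)` → elements = [10, 37].
5. Outer `except AttributeError` matches → `elements.append(84)` → elements = [10, 37, 84].
Result: [10, 37, 84]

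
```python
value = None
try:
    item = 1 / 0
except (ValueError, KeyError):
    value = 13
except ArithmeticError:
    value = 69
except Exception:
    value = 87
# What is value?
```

Step-by-step execution trace:
1. `item = 1 / 0` raises ZeroDivisionError.
2. `except (ValueError, KeyError)` does not match ZeroDivisionError; skipped.
3. `except ArithmeticError` matches (ZeroDivisionError is a subclass of ArithmeticError) → value = 69.
4. `except Exception` is not reached.
Result: 69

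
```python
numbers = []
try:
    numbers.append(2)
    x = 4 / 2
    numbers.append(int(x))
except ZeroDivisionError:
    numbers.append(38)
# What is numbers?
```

Step-by-step execution trace:
1. try: `numbers.append(2)` → numbers = [2].
2. `x = 4 / 2` → x = 2.0. No exception raised.
3. `numbers.append(int(x))` → numbers = [2, 2].
4. `except ZeroDivisionError` is skipped (no exception was raised).
Result: [2, 2]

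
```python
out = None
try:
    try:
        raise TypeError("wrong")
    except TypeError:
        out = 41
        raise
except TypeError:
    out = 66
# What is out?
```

Step-by-step execution trace:
1. Inner try: `raise TypeError("wrong")` raises TypeError.
2. Inner `except TypeError` matches → out = 41.
3. bare `raise` re-raises the same TypeError.
4. Outer `except TypeError` matches → out = 66.
Result: 66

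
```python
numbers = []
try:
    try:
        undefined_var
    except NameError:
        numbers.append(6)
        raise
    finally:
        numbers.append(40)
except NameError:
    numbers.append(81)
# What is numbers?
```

Step-by-step execution trace:
1. Inner try: `undefined_var` raises NameError.
2. Inner `except NameError` matches → `numbers.append(6)` → numbers = [6].
3. bare `raise` re-raises NameError.
4. Inner `finally` runs during unwinding: `numbers.append(40)` → numbers = [6, 40].
5. Outer `except NameError` matches → `numbers.append(81)` → numbers = [6, 40, 81].
Result: [6, 40, 81]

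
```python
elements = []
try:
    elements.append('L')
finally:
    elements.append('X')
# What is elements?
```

Step-by-step execution trace:
1. try: `elements.append('L')` → elements = ['L'].
2. The try body completes without raising.
3. finally always runs: `elements.append('X')` → elements = ['L', 'X'].
Result: ['L', 'X']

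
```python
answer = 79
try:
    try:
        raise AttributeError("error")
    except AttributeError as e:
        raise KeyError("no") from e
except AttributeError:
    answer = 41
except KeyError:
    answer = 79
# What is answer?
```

Step-by-step execution trace:
1. Inner try raises AttributeError; inner `except AttributeError as e` catches it.
2. `raise KeyError(...) from e` raises KeyError (AttributeError is attached as __cause__, but only KeyError is active).
3. Outer `except AttributeError` does not match KeyError; skipped.
4. Outer `except KeyError` matches → answer = 79.
Result: 79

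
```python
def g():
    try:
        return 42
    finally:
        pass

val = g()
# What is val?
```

Step-by-step execution trace:
1. `g()` enters try: `return 42` sets pending return value 42.
2. Before returning, `finally: pass` runs (no effect).
3. g() returns 42 → val = 42.
Result: 42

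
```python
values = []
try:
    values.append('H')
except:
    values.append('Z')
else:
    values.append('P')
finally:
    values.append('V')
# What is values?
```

Step-by-step execution trace:
1. try: `values.append('H')` → values = ['H']. No exception raised.
2. `except` is skipped.
3. `else` runs: `values.append('P')` → values = ['H', 'P'].
4. `finally` always runs: `values.append('V')` → values = ['H', 'P', 'V'].
Result: ['H', 'P', 'V']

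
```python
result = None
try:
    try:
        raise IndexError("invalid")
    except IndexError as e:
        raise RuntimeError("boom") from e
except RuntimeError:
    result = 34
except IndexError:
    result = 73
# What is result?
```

Step-by-step execution trace:
1. Inner try raises IndexError; inner `except IndexError as e` catches it.
2. `raise RuntimeError(...) from e` raises RuntimeError (IndexError is attached as __cause__, but only RuntimeError is active).
3. Outer `except RuntimeError` matches → result = 34.
4. `except IndexError` is not reached.
Result: 34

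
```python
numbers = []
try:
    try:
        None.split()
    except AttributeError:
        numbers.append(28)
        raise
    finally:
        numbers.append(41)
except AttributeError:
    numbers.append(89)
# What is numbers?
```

Step-by-step execution trace:
1. Inner try: `None.split()` raises AttributeError.
2. Inner `except AttributeError` matches → `numbers.append(28)` → numbers = [28].
3. bare `raise` re-raises AttributeError.
4. Inner `finally` runs during unwinding: `numbers.append(41)` → numbers = [28, 41].
5. Outer `except AttributeError` matches → `numbers.append(89)` → numbers = [28, 41, 89].
Result: [28, 41, 89]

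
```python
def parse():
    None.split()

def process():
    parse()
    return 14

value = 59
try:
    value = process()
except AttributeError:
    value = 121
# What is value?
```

Step-by-step execution trace:
1. value starts at 59.
2. try: `process()` calls `parse()`.
3. `parse()` evaluates `None.split()`, which raises AttributeError; it propagates through process (uncaught).
4. `return 14` in process is not reached; the assignment to value does not complete.
5. `except AttributeError` matches → value = 121.
Result: 121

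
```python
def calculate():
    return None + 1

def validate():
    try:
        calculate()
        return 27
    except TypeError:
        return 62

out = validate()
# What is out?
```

Step-by-step execution trace:
1. `validate()` calls `calculate()`.
2. `calculate()` evaluates `None + 1`, which raises TypeError; it propagates to the caller.
3. `return 27` is not reached.
4. `except TypeError` in validate matches → returns 62.
5. out = 62.
Result: 62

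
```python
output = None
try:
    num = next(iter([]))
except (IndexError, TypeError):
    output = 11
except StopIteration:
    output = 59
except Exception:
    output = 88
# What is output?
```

Step-by-step execution trace:
1. `num = next(iter([]))` raises StopIteration.
2. `except (IndexError, TypeError)` does not match StopIteration; skipped.
3. `except StopIteration` matches (exact type match) → output = 59.
4. `except Exception` is not reached.
Result: 59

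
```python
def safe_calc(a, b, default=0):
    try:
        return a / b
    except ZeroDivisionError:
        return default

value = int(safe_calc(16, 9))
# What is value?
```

Step-by-step execution trace:
1. `safe_calc(16, 9)` enters try: `return 16 / 9` → returns 1.7777777777777777. No exception raised.
2. `except ZeroDivisionError` is skipped.
3. `int(1.7777777777777777)` → 1 → value = 1.
Result: 1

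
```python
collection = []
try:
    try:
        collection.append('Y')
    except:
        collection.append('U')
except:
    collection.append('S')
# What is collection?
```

Step-by-step execution trace:
1. Inner try: `collection.append('Y')` → collection = ['Y']. No exception raised.
2. Inner `except` is skipped.
3. Inner try completes normally; outer `except` is skipped.
Result: ['Y']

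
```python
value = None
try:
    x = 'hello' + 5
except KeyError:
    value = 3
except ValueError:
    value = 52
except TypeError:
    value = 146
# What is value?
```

Step-by-step execution trace:
1. `x = 'hello' + 5` raises TypeError.
2. `except KeyError` does not match TypeError; skipped.
3. `except ValueError` does not match TypeError; skipped.
4. `except TypeError` matches → value = 146.
Result: 146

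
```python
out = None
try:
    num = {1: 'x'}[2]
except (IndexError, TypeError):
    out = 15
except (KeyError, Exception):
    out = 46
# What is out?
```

Step-by-step execution trace:
1. `num = {1: 'x'}[2]` raises KeyError.
2. `except (IndexError, TypeError)` does not match KeyError; skipped.
3. `except (KeyError, Exception)` matches (KeyError is in the tuple) → out = 46.
Result: 46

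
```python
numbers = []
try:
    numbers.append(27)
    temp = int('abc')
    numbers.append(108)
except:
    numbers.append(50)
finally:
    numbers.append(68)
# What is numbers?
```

Step-by-step execution trace:
1. try: `numbers.append(27)` → numbers = [27].
2. `temp = int('abc')` raises ValueError; `numbers.append(108)` is not reached.
3. bare `except` matches → `numbers.append(50)` → numbers = [27, 50].
4. finally always runs: `numbers.append(68)` → numbers = [27, 50, 68].
Result: [27, 50, 68]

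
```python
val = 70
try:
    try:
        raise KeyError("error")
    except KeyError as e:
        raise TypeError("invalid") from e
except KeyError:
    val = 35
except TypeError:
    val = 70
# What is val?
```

Step-by-step execution trace:
1. Inner try raises KeyError; inner `except KeyError as e` catches it.
2. `raise TypeError(...) from e` raises TypeError (KeyError is attached as __cause__, but only TypeError is active).
3. Outer `except KeyError` does not match TypeError; skipped.
4. Outer `except TypeError` matches → val = 70.
Result: 70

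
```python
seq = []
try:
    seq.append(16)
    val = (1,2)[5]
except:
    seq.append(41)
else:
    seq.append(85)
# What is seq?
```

Step-by-step execution trace:
1. try: `seq.append(16)` → seq = [16].
2. `val = (1,2)[5]` raises IndexError.
3. bare `except` matches → `seq.append(41)` → seq = [16, 41].
4. `else` is skipped (an exception was raised).
Result: [16, 41]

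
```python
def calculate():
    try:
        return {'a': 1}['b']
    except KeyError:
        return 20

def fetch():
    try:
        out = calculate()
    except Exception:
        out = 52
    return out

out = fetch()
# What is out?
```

Step-by-step execution trace:
1. `fetch()` calls `calculate()`.
2. In calculate: `{'a': 1}['b']` raises KeyError; `except KeyError` catches it → returns 20.
3. In fetch: `out = calculate()` → out = 20. No exception reaches fetch.
4. `except Exception` is skipped; fetch returns 20.
5. out = 20.
Result: 20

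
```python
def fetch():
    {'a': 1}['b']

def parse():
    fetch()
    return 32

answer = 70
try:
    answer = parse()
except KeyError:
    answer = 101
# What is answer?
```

Step-by-step execution trace:
1. answer starts at 70.
2. try: `parse()` calls `fetch()`.
3. `fetch()` evaluates `{'a': 1}['b']`, which raises KeyError; it propagates through parse (uncaught).
4. `return 32` in parse is not reached; the assignment to answer does not complete.
5. `except KeyError` matches → answer = 101.
Result: 101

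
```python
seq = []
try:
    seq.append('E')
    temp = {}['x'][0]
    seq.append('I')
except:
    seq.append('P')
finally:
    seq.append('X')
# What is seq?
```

Step-by-step execution trace:
1. try: `seq.append('E')` → seq = ['E'].
2. `temp = {}['x'][0]` raises KeyError; `seq.append('I')` is not reached.
3. bare `except` matches → `seq.append('P')` → seq = ['E', 'P'].
4. finally always runs: `seq.append('X')` → seq = ['E', 'P', 'X'].
Result: ['E', 'P', 'X']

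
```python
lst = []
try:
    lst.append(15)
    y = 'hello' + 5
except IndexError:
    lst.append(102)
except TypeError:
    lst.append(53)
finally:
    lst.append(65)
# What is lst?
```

Step-by-step execution trace:
1. try: `lst.append(15)` → lst = [15].
2. `y = 'hello' + 5` raises TypeError.
3. `except IndexError` does not match TypeError; skipped.
4. `except TypeError` matches → `lst.append(53)` → lst = [15, 53].
5. finally always runs: `lst.append(65)` → lst = [15, 53, 65].
Result: [15, 53, 65]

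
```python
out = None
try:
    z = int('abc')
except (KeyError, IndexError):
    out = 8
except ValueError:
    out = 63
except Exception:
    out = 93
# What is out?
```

Step-by-step execution trace:
1. `z = int('abc')` raises ValueError.
2. `except (KeyError, IndexError)` does not match ValueError; skipped.
3. `except ValueError` matches (exact type match) → out = 63.
4. `except Exception` is not reached.
Result: 63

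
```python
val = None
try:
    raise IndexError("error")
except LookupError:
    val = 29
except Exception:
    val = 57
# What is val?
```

Step-by-step execution trace:
1. `raise IndexError(...)` raises IndexError.
2. `except LookupError` matches (IndexError is a subclass of LookupError) → val = 29.
3. `except Exception` is not reached.
Result: 29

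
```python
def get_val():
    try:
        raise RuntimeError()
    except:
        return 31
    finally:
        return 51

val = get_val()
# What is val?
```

Step-by-step execution trace:
1. `get_val()` enters try: `raise RuntimeError()` raises RuntimeError.
2. bare `except` matches → `return 31` sets pending return value 31.
3. Before returning, `finally: return 51` runs and overrides the pending return.
4. get_val() returns 51 → val = 51.
Result: 51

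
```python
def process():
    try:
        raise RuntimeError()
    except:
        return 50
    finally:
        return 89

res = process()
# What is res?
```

Step-by-step execution trace:
1. `process()` enters try: `raise RuntimeError()` raises RuntimeError.
2. bare `except` matches → `return 50` sets pending return value 50.
3. Before returning, `finally: return 89` runs and overrides the pending return.
4. process() returns 89 → res = 89.
Result: 89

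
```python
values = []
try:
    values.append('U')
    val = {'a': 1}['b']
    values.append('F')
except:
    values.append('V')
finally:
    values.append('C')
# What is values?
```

Step-by-step execution trace:
1. try: `values.append('U')` → values = ['U'].
2. `val = {'a': 1}['b']` raises KeyError; `values.append('F')` is not reached.
3. bare `except` matches → `values.append('V')` → values = ['U', 'V'].
4. finally always runs: `values.append('C')` → values = ['U', 'V', 'C'].
Result: ['U', 'V', 'C']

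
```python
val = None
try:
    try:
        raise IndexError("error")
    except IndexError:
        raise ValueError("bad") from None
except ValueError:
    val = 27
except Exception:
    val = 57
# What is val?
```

Step-by-step execution trace:
1. Inner try raises IndexError; inner `except IndexError` catches it.
2. `raise ValueError(...) from None` raises ValueError (from None suppresses __context__, but the active exception is still ValueError).
3. Outer `except ValueError` matches → val = 27.
4. `except Exception` is not reached.
Result: 27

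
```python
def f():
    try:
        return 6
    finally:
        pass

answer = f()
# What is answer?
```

Step-by-step execution trace:
1. `f()` enters try: `return 6` sets pending return value 6.
2. Before returning, `finally: pass` runs (no effect).
3. f() returns 6 → answer = 6.
Result: 6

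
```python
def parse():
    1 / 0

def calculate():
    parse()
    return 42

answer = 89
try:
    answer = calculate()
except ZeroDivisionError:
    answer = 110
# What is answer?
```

Step-by-step execution trace:
1. answer starts at 89.
2. try: `calculate()` calls `parse()`.
3. `parse()` evaluates `1 / 0`, which raises ZeroDivisionError; it propagates through calculate (uncaught).
4. `return 42` in calculate is not reached; the assignment to answer does not complete.
5. `except ZeroDivisionError` matches → answer = 110.
Result: 110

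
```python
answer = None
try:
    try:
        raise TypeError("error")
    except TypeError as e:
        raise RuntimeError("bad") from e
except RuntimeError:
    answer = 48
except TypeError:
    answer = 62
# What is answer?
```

Step-by-step execution trace:
1. Inner try raises TypeError; inner `except TypeError as e` catches it.
2. `raise RuntimeError(...) from e` raises RuntimeError (TypeError is attached as __cause__, but only RuntimeError is active).
3. Outer `except RuntimeError` matches → answer = 48.
4. `except TypeError` is not reached.
Result: 48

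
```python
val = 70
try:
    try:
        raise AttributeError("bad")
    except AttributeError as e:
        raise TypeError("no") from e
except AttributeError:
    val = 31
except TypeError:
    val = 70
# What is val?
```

Step-by-step execution trace:
1. Inner try raises AttributeError; inner `except AttributeError as e` catches it.
2. `raise TypeError(...) from e` raises TypeError (AttributeError is attached as __cause__, but only TypeError is active).
3. Outer `except AttributeError` does not match TypeError; skipped.
4. Outer `except TypeError` matches → val = 70.
Result: 70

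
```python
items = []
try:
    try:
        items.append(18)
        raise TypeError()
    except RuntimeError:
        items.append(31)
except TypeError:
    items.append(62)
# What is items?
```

Step-by-step execution trace:
1. Inner try: `items.append(18)` → items = [18].
2. `raise TypeError()` raises TypeError.
3. Inner `except RuntimeError` does not match TypeError; exception propagates to outer try.
4. Outer `except TypeError` matches → `items.append(62)` → items = [18, 62].
Result: [18, 62]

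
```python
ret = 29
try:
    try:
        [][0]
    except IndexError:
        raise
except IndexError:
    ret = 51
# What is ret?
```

Step-by-step execution trace:
1. Inner try: `[][0]` raises IndexError.
2. Inner `except IndexError` matches; bare `raise` re-raises the same IndexError.
3. Outer `except IndexError` matches → ret = 51.
Result: 51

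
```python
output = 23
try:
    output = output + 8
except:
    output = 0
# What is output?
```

Step-by-step execution trace:
1. output starts at 23.
2. try: `output = output + 8` → output = 31. No exception raised.
3. `except` is skipped.
Result: 31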